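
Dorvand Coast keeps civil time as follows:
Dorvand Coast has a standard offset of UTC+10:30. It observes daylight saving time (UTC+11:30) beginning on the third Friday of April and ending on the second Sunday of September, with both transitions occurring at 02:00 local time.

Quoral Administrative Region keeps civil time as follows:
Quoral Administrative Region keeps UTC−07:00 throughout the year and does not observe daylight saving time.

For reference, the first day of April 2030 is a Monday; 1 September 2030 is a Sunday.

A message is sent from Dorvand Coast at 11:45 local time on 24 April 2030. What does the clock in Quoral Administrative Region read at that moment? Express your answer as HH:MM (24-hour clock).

17:15

1 April 2030 is a Monday, so the first Friday is April 5 and the third is April 19.
1 September 2030 is a Sunday, so the first Sunday is September 1 and the second is September 8.
24 April 2030 lies within the daylight-saving period (19 April – 8 September), so Dorvand Coast is on daylight time, UTC+11:30.
11:45 Dorvand Coast − 11h30m = 00:15 UTC.
Quoral Administrative Region stays on UTC−07:00 all year.
00:15 UTC − 7h = 17:15 Quoral Administrative Region (rolling into the previous day, 23 April 2030).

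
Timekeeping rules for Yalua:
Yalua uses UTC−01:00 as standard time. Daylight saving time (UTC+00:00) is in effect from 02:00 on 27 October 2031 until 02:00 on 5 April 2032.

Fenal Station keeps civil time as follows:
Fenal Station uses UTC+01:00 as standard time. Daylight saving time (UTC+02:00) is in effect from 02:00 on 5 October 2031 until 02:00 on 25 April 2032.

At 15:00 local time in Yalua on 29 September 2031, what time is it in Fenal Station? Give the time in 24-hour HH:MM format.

17:00

Daylight saving runs 27 October 2031 – 5 April 2032; 29 September 2031 is outside that window, so Yalua is on standard time at UTC−01:00.
15:00 Yalua + 1h = 16:00 UTC.
At the standard offset (UTC+01:00), 16:00 UTC + 1h = 17:00 Fenal Station standard time.
Daylight saving runs 5 October 2031 – 25 April 2032; the standard-time date in Fenal Station, 29 September 2031, is outside that window, so Fenal Station is on standard time at UTC+01:00.
16:00 UTC + 1h = 17:00 Fenal Station.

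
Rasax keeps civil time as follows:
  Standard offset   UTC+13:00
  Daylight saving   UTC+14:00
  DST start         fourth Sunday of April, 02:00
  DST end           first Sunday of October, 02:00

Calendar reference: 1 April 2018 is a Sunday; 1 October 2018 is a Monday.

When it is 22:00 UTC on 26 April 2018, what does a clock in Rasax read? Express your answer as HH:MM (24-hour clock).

12:00

1 April 2018 is a Sunday, so the first Sunday is April 1 and the fourth is April 22.
1 October 2018 is a Monday, so the first Sunday is October 7.
At the standard offset (UTC+13:00), 22:00 UTC + 13h = 11:00 Rasax standard time (rolling into the next day, 27 April 2018).
Daylight saving runs 22 April – 7 October; the standard-time date in Rasax, 27 April 2018, is inside that window, so Rasax is at UTC+14:00.
22:00 UTC + 14h = 12:00 local (rolling into the next day, 27 April 2018).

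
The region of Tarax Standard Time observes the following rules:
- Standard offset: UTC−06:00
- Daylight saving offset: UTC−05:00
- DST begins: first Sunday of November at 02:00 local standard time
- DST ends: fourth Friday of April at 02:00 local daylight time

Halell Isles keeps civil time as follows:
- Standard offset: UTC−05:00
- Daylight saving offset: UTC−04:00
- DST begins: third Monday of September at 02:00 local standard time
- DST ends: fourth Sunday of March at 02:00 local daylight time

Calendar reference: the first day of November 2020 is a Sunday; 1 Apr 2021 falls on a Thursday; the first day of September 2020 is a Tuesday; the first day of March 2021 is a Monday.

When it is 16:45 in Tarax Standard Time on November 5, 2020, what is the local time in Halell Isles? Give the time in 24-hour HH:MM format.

1 November 2020 is a Sunday, so the first Sunday is November 1.
1 April 2021 is a Thursday, so the first Friday is April 2 and the fourth is April 23.
Daylight saving runs 1 November 2020 – 23 April 2021; November 5, 2020 is inside that window, so Tarax Standard Time is at UTC−05:00.
16:45 Tarax Standard Time + 5h = 21:45 UTC.
1 September 2020 is a Tuesday, so the first Monday is September 7 and the third is September 21.
1 March 2021 is a Monday, so the first Sunday is March 7 and the fourth is March 28.
At the standard offset (UTC−05:00), 21:45 UTC − 5h = 16:45 Halell Isles standard time.
Daylight saving runs 21 September 2020 – 28 March 2021; the standard-time date in Halell Isles, November 5, 2020, is inside that window, so Halell Isles is at UTC−04:00.
21:45 UTC − 4h = 17:45 Halell Isles.

17:45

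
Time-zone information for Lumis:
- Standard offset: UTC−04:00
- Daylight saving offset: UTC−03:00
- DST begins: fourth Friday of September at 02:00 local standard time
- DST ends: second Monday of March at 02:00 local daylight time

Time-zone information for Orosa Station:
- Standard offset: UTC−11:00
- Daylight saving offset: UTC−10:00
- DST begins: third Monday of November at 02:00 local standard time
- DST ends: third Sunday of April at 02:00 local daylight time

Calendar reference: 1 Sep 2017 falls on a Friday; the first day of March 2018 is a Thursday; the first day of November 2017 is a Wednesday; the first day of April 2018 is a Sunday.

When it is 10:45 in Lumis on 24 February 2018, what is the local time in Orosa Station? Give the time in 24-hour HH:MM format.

03:45

1 September 2017 is a Friday, so the first Friday is September 1 and the fourth is September 22.
1 March 2018 is a Thursday, so the first Monday is March 5 and the second is March 12.
24 February 2018 lies within the daylight-saving period (22 September 2017 – 12 March 2018), so Lumis is on daylight time, UTC−03:00.
10:45 Lumis + 3h = 13:45 UTC.
1 November 2017 is a Wednesday, so the first Monday is November 6 and the third is November 20.
1 April 2018 is a Sunday, so the first Sunday is April 1 and the third is April 15.
At the standard offset (UTC−11:00), 13:45 UTC − 11h = 02:45 Orosa Station standard time.
The standard-time date in Orosa Station, 24 February 2018, falls between 20 November 2017 and 15 April 2018, so daylight saving is in effect and Orosa Station is at UTC−10:00.
13:45 UTC − 10h = 03:45 Orosa Station.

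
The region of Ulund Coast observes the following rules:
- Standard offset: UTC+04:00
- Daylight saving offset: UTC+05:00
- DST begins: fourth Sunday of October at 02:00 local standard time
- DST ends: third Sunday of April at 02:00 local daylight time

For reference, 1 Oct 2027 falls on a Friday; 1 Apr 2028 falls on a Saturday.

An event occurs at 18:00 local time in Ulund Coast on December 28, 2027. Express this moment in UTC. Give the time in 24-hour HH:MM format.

1 October 2027 is a Friday, so the first Sunday is October 3 and the fourth is October 24.
1 April 2028 is a Saturday, so the first Sunday is April 2 and the third is April 16.
December 28, 2027 falls between 24 October 2027 and 16 April 2028, so daylight saving is in effect and Ulund Coast is at UTC+05:00.
18:00 local − 5h = 13:00 UTC.

13:00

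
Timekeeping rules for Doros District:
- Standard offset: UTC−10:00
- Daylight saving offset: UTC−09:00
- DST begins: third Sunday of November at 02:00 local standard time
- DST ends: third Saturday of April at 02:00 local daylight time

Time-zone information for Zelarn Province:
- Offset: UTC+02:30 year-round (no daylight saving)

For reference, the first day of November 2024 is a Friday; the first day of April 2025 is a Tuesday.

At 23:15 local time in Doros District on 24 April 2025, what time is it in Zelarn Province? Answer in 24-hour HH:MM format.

1 November 2024 is a Friday, so the first Sunday is November 3 and the third is November 17.
1 April 2025 is a Tuesday, so the first Saturday is April 5 and the third is April 19.
Daylight saving runs 17 November 2024 – 19 April 2025; 24 April 2025 is outside that window, so Doros District is on standard time at UTC−10:00.
23:15 Doros District + 10h = 09:15 UTC (rolling into the next day, 25 April 2025).
Zelarn Province has no daylight saving, so its offset is UTC+02:30 year-round.
09:15 UTC + 2h30m = 11:45 Zelarn Province.

11:45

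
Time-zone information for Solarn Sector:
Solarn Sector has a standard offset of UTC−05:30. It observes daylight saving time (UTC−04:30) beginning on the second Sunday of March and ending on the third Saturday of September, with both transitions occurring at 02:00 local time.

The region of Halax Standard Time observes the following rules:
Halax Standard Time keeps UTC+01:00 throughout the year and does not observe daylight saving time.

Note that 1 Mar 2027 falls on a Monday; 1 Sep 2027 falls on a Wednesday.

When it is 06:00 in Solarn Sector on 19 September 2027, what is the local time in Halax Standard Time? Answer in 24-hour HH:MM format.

1 March 2027 is a Monday, so the first Sunday is March 7 and the second is March 14.
1 September 2027 is a Wednesday, so the first Saturday is September 4 and the third is September 18.
19 September 2027 is outside the daylight-saving period (14 March – 18 September), so Solarn Sector is on standard time, UTC−05:30.
06:00 Solarn Sector + 5h30m = 11:30 UTC.
Halax Standard Time has no daylight saving, so its offset is UTC+01:00 year-round.
11:30 UTC + 1h = 12:30 Halax Standard Time.

12:30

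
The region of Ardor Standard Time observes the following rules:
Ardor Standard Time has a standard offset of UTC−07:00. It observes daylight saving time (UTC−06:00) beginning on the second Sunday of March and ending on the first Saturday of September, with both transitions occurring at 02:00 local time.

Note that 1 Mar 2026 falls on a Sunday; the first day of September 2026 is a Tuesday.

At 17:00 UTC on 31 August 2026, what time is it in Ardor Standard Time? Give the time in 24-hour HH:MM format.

11:00

1 March 2026 is a Sunday, so the first Sunday is March 1 and the second is March 8.
1 September 2026 is a Tuesday, so the first Saturday is September 5.
At the standard offset (UTC−07:00), 17:00 UTC − 7h = 10:00 Ardor Standard Time standard time.
Daylight saving runs 8 March – 5 September; the standard-time date in Ardor Standard Time, 31 August 2026, is inside that window, so Ardor Standard Time is at UTC−06:00.
17:00 UTC − 6h = 11:00 local.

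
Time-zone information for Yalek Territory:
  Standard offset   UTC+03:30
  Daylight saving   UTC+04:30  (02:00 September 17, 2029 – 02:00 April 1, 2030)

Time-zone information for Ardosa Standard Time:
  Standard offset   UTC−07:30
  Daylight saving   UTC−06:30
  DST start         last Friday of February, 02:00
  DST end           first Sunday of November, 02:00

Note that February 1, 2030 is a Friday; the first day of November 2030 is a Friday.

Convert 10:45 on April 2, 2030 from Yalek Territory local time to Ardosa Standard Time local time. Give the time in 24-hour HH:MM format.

Daylight saving runs 17 September 2029 – 1 April 2030; April 2, 2030 is outside that window, so Yalek Territory is on standard time at UTC+03:30.
10:45 Yalek Territory − 3h30m = 07:15 UTC.
1 February 2030 is a Friday, so Fridays fall on 1, 8, 15, 22; the last is February 22.
1 November 2030 is a Friday, so the first Sunday is November 3.
At the standard offset (UTC−07:30), 07:15 UTC − 7h30m = 23:45 Ardosa Standard Time standard time (rolling into the previous day, 1 April 2030).
The standard-time date in Ardosa Standard Time, April 1, 2030, falls between 22 February and 3 November, so daylight saving is in effect and Ardosa Standard Time is at UTC−06:30.
07:15 UTC − 6h30m = 00:45 Ardosa Standard Time.

00:45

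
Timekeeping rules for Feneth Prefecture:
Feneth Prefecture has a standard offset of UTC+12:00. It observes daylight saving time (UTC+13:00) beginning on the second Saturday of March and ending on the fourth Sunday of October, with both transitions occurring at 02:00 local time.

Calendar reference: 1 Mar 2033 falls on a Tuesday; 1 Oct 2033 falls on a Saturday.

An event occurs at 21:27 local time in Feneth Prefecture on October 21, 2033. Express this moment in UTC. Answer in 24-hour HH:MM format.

1 March 2033 is a Tuesday, so the first Saturday is March 5 and the second is March 12.
1 October 2033 is a Saturday, so the first Sunday is October 2 and the fourth is October 23.
October 21, 2033 lies within the daylight-saving period (12 March – 23 October), so Feneth Prefecture is on daylight time, UTC+13:00.
21:27 local − 13h = 08:27 UTC.

08:27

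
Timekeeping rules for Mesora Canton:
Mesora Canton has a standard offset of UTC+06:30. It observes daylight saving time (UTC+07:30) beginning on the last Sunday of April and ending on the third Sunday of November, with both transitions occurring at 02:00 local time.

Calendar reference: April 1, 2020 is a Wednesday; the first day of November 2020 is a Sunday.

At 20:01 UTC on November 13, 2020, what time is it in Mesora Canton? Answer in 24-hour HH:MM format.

03:31

1 April 2020 is a Wednesday, so Sundays fall on 5, 12, 19, 26; the last is April 26.
1 November 2020 is a Sunday, so the first Sunday is November 1 and the third is November 15.
At the standard offset (UTC+06:30), 20:01 UTC + 6h30m = 02:31 Mesora Canton standard time (rolling into the next day, 14 November 2020).
Daylight saving runs 26 April – 15 November; the standard-time date in Mesora Canton, November 14, 2020, is inside that window, so Mesora Canton is at UTC+07:30.
20:01 UTC + 7h30m = 03:31 local (rolling into the next day, 14 November 2020).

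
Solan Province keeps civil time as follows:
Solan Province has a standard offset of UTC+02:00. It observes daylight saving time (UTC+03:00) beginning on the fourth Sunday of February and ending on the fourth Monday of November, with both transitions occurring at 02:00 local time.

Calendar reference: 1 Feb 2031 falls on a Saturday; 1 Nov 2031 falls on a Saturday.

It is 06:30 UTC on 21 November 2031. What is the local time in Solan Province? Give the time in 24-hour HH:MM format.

09:30

1 February 2031 is a Saturday, so the first Sunday is February 2 and the fourth is February 23.
1 November 2031 is a Saturday, so the first Monday is November 3 and the fourth is November 24.
At the standard offset (UTC+02:00), 06:30 UTC + 2h = 08:30 Solan Province standard time.
The standard-time date in Solan Province, 21 November 2031, falls between 23 February and 24 November, so daylight saving is in effect and Solan Province is at UTC+03:00.
06:30 UTC + 3h = 09:30 local.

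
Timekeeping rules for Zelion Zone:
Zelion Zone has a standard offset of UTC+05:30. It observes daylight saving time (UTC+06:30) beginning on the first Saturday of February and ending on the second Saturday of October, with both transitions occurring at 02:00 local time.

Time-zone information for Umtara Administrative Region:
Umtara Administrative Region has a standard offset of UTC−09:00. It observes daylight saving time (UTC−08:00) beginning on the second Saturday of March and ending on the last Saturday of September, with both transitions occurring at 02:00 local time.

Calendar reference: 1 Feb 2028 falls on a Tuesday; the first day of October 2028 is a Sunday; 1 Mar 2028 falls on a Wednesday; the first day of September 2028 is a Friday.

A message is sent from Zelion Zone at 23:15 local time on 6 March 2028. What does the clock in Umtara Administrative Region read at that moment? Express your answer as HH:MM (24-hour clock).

07:45

1 February 2028 is a Tuesday, so the first Saturday is February 5.
1 October 2028 is a Sunday, so the first Saturday is October 7 and the second is October 14.
6 March 2028 falls between 5 February and 14 October, so daylight saving is in effect and Zelion Zone is at UTC+06:30.
23:15 Zelion Zone − 6h30m = 16:45 UTC.
1 March 2028 is a Wednesday, so the first Saturday is March 4 and the second is March 11.
1 September 2028 is a Friday, so Saturdays fall on 2, 9, 16, 23, 30; the last is September 30.
At the standard offset (UTC−09:00), 16:45 UTC − 9h = 07:45 Umtara Administrative Region standard time.
The standard-time date in Umtara Administrative Region, 6 March 2028, does not fall between 11 March and 30 September, so daylight saving is not in effect and Umtara Administrative Region is at UTC−09:00.
16:45 UTC − 9h = 07:45 Umtara Administrative Region.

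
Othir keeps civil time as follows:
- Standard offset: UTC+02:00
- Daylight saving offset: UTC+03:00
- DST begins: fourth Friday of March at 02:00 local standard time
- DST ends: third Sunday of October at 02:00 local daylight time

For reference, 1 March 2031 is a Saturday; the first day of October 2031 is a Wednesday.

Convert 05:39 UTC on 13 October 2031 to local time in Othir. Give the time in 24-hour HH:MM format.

08:39

1 March 2031 is a Saturday, so the first Friday is March 7 and the fourth is March 28.
1 October 2031 is a Wednesday, so the first Sunday is October 5 and the third is October 19.
At the standard offset (UTC+02:00), 05:39 UTC + 2h = 07:39 Othir standard time.
The standard-time date in Othir, 13 October 2031, lies within the daylight-saving period (28 March – 19 October), so Othir is on daylight time, UTC+03:00.
05:39 UTC + 3h = 08:39 local.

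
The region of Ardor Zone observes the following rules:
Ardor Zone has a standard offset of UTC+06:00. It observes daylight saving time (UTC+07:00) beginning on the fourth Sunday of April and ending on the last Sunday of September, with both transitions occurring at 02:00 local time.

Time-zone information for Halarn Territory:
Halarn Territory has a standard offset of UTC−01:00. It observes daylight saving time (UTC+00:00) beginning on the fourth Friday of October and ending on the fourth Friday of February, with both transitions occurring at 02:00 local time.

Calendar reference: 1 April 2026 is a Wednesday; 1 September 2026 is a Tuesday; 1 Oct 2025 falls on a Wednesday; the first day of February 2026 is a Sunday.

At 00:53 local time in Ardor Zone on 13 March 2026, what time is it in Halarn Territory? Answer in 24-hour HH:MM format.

1 April 2026 is a Wednesday, so the first Sunday is April 5 and the fourth is April 26.
1 September 2026 is a Tuesday, so Sundays fall on 6, 13, 20, 27; the last is September 27.
13 March 2026 is outside the daylight-saving period (26 April – 27 September), so Ardor Zone is on standard time, UTC+06:00.
00:53 Ardor Zone − 6h = 18:53 UTC (rolling into the previous day, 12 March 2026).
1 October 2025 is a Wednesday, so the first Friday is October 3 and the fourth is October 24.
1 February 2026 is a Sunday, so the first Friday is February 6 and the fourth is February 27.
At the standard offset (UTC−01:00), 18:53 UTC − 1h = 17:53 Halarn Territory standard time.
The standard-time date in Halarn Territory, 12 March 2026, is outside the daylight-saving period (24 October 2025 – 27 February 2026), so Halarn Territory is on standard time, UTC−01:00.
18:53 UTC − 1h = 17:53 Halarn Territory.

17:53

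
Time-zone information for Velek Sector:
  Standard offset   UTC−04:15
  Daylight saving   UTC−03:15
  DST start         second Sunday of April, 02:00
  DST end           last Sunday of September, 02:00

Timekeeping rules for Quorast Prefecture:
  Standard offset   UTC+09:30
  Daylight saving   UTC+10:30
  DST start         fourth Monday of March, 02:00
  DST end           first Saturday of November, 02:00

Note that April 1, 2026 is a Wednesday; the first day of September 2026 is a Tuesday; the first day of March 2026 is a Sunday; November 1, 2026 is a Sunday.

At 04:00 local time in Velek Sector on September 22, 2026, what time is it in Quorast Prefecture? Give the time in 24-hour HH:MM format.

17:45

1 April 2026 is a Wednesday, so the first Sunday is April 5 and the second is April 12.
1 September 2026 is a Tuesday, so Sundays fall on 6, 13, 20, 27; the last is September 27.
September 22, 2026 falls between 12 April and 27 September, so daylight saving is in effect and Velek Sector is at UTC−03:15.
04:00 Velek Sector + 3h15m = 07:15 UTC.
1 March 2026 is a Sunday, so the first Monday is March 2 and the fourth is March 23.
1 November 2026 is a Sunday, so the first Saturday is November 7.
At the standard offset (UTC+09:30), 07:15 UTC + 9h30m = 16:45 Quorast Prefecture standard time.
The standard-time date in Quorast Prefecture, September 22, 2026, lies within the daylight-saving period (23 March – 7 November), so Quorast Prefecture is on daylight time, UTC+10:30.
07:15 UTC + 10h30m = 17:45 Quorast Prefecture.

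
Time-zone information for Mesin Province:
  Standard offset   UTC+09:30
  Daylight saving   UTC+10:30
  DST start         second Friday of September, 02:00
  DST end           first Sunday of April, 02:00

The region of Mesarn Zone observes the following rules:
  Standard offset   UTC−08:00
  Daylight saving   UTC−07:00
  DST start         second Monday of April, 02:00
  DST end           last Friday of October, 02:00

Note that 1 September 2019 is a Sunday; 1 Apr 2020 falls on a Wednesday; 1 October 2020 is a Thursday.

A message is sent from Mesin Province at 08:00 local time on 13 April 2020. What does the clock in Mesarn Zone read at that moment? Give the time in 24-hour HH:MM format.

14:30

1 September 2019 is a Sunday, so the first Friday is September 6 and the second is September 13.
1 April 2020 is a Wednesday, so the first Sunday is April 5.
13 April 2020 does not fall between 13 September 2019 and 5 April 2020, so daylight saving is not in effect and Mesin Province is at UTC+09:30.
08:00 Mesin Province − 9h30m = 22:30 UTC (rolling into the previous day, 12 April 2020).
1 April 2020 is a Wednesday, so the first Monday is April 6 and the second is April 13.
1 October 2020 is a Thursday, so Fridays fall on 2, 9, 16, 23, 30; the last is October 30.
At the standard offset (UTC−08:00), 22:30 UTC − 8h = 14:30 Mesarn Zone standard time.
Daylight saving runs 13 April – 30 October; the standard-time date in Mesarn Zone, 12 April 2020, is outside that window, so Mesarn Zone is on standard time at UTC−08:00.
22:30 UTC − 8h = 14:30 Mesarn Zone.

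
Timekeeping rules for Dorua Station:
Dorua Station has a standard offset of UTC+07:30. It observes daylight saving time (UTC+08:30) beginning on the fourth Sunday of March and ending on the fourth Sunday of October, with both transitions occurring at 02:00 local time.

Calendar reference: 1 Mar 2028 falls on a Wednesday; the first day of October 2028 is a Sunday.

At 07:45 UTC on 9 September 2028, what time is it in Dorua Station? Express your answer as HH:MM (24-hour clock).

1 March 2028 is a Wednesday, so the first Sunday is March 5 and the fourth is March 26.
1 October 2028 is a Sunday, so the first Sunday is October 1 and the fourth is October 22.
At the standard offset (UTC+07:30), 07:45 UTC + 7h30m = 15:15 Dorua Station standard time.
The standard-time date in Dorua Station, 9 September 2028, falls between 26 March and 22 October, so daylight saving is in effect and Dorua Station is at UTC+08:30.
07:45 UTC + 8h30m = 16:15 local.

16:15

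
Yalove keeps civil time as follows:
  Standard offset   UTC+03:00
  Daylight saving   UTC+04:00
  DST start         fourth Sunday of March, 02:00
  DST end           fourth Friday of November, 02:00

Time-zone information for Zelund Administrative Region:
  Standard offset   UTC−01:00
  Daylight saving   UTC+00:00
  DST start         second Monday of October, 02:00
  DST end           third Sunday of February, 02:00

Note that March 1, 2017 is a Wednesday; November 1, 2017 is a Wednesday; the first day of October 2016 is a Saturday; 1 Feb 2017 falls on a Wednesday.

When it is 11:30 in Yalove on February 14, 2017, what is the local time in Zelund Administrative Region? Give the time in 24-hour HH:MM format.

08:30

1 March 2017 is a Wednesday, so the first Sunday is March 5 and the fourth is March 26.
1 November 2017 is a Wednesday, so the first Friday is November 3 and the fourth is November 24.
February 14, 2017 does not fall between 26 March and 24 November, so daylight saving is not in effect and Yalove is at UTC+03:00.
11:30 Yalove − 3h = 08:30 UTC.
1 October 2016 is a Saturday, so the first Monday is October 3 and the second is October 10.
1 February 2017 is a Wednesday, so the first Sunday is February 5 and the third is February 19.
At the standard offset (UTC−01:00), 08:30 UTC − 1h = 07:30 Zelund Administrative Region standard time.
The standard-time date in Zelund Administrative Region, February 14, 2017, lies within the daylight-saving period (10 October 2016 – 19 February 2017), so Zelund Administrative Region is on daylight time, UTC+00:00.
08:30 UTC + 0h = 08:30 Zelund Administrative Region.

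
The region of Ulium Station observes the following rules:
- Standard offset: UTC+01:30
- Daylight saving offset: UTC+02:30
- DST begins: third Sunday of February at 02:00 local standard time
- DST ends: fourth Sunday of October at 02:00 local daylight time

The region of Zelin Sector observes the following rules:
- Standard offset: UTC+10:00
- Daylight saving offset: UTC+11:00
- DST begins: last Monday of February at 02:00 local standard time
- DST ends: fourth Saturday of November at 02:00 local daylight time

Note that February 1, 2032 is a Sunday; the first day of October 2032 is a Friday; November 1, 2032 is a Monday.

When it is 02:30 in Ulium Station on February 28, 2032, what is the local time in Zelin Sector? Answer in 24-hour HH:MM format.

1 February 2032 is a Sunday, so the first Sunday is February 1 and the third is February 15.
1 October 2032 is a Friday, so the first Sunday is October 3 and the fourth is October 24.
February 28, 2032 falls between 15 February and 24 October, so daylight saving is in effect and Ulium Station is at UTC+02:30.
02:30 Ulium Station − 2h30m = 00:00 UTC.
1 February 2032 is a Sunday, so Mondays fall on 2, 9, 16, 23; the last is February 23.
1 November 2032 is a Monday, so the first Saturday is November 6 and the fourth is November 27.
At the standard offset (UTC+10:00), 00:00 UTC + 10h = 10:00 Zelin Sector standard time.
The standard-time date in Zelin Sector, February 28, 2032, lies within the daylight-saving period (23 February – 27 November), so Zelin Sector is on daylight time, UTC+11:00.
00:00 UTC + 11h = 11:00 Zelin Sector.

11:00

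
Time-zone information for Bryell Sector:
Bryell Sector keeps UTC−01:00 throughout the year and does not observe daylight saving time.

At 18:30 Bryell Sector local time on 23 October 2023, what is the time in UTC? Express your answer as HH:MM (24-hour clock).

19:30

Bryell Sector stays on UTC−01:00 all year.
18:30 local + 1h = 19:30 UTC.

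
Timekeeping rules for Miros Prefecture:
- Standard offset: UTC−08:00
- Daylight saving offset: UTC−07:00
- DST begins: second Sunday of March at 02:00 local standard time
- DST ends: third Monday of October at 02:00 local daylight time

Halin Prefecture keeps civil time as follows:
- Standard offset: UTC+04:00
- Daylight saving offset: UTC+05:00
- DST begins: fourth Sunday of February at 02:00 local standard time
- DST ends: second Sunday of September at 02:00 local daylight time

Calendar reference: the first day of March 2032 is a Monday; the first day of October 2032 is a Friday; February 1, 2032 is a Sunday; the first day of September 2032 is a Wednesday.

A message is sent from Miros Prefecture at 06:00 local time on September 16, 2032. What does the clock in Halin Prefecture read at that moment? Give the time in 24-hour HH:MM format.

17:00

1 March 2032 is a Monday, so the first Sunday is March 7 and the second is March 14.
1 October 2032 is a Friday, so the first Monday is October 4 and the third is October 18.
September 16, 2032 lies within the daylight-saving period (14 March – 18 October), so Miros Prefecture is on daylight time, UTC−07:00.
06:00 Miros Prefecture + 7h = 13:00 UTC.
1 February 2032 is a Sunday, so the first Sunday is February 1 and the fourth is February 22.
1 September 2032 is a Wednesday, so the first Sunday is September 5 and the second is September 12.
At the standard offset (UTC+04:00), 13:00 UTC + 4h = 17:00 Halin Prefecture standard time.
The standard-time date in Halin Prefecture, September 16, 2032, is outside the daylight-saving period (22 February – 12 September), so Halin Prefecture is on standard time, UTC+04:00.
13:00 UTC + 4h = 17:00 Halin Prefecture.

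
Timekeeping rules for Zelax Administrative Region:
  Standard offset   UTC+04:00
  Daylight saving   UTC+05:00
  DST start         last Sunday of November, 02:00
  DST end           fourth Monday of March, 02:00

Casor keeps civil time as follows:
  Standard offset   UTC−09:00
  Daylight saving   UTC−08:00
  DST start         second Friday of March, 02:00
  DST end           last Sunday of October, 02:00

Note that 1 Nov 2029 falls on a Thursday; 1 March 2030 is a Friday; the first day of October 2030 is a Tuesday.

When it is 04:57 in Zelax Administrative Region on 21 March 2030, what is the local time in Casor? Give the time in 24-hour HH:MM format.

15:57

1 November 2029 is a Thursday, so Sundays fall on 4, 11, 18, 25; the last is November 25.
1 March 2030 is a Friday, so the first Monday is March 4 and the fourth is March 25.
21 March 2030 falls between 25 November 2029 and 25 March 2030, so daylight saving is in effect and Zelax Administrative Region is at UTC+05:00.
04:57 Zelax Administrative Region − 5h = 23:57 UTC (rolling into the previous day, 20 March 2030).
1 March 2030 is a Friday, so the first Friday is March 1 and the second is March 8.
1 October 2030 is a Tuesday, so Sundays fall on 6, 13, 20, 27; the last is October 27.
At the standard offset (UTC−09:00), 23:57 UTC − 9h = 14:57 Casor standard time.
The standard-time date in Casor, 20 March 2030, falls between 8 March and 27 October, so daylight saving is in effect and Casor is at UTC−08:00.
23:57 UTC − 8h = 15:57 Casor.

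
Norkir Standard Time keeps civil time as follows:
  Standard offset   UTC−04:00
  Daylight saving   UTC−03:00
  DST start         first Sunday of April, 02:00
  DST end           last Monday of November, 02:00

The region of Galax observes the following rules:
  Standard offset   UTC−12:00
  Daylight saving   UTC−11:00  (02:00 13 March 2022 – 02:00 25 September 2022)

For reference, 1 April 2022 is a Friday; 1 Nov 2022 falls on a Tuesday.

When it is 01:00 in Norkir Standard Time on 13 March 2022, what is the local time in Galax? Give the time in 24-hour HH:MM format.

17:00

1 April 2022 is a Friday, so the first Sunday is April 3.
1 November 2022 is a Tuesday, so Mondays fall on 7, 14, 21, 28; the last is November 28.
13 March 2022 does not fall between 3 April and 28 November, so daylight saving is not in effect and Norkir Standard Time is at UTC−04:00.
01:00 Norkir Standard Time + 4h = 05:00 UTC.
At the standard offset (UTC−12:00), 05:00 UTC − 12h = 17:00 Galax standard time (rolling into the previous day, 12 March 2022).
The standard-time date in Galax, 12 March 2022, is outside the daylight-saving period (13 March – 25 September), so Galax is on standard time, UTC−12:00.
05:00 UTC − 12h = 17:00 Galax (rolling into the previous day, 12 March 2022).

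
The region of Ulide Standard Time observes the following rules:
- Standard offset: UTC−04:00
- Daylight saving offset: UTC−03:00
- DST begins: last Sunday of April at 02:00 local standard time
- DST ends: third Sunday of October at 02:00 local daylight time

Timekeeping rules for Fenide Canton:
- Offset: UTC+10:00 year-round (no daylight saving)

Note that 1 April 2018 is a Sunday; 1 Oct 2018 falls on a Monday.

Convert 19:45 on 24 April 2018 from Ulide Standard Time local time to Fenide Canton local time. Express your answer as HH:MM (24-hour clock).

09:45

1 April 2018 is a Sunday, so Sundays fall on 1, 8, 15, 22, 29; the last is April 29.
1 October 2018 is a Monday, so the first Sunday is October 7 and the third is October 21.
Daylight saving runs 29 April – 21 October; 24 April 2018 is outside that window, so Ulide Standard Time is on standard time at UTC−04:00.
19:45 Ulide Standard Time + 4h = 23:45 UTC.
Fenide Canton has no daylight saving, so its offset is UTC+10:00 year-round.
23:45 UTC + 10h = 09:45 Fenide Canton (rolling into the next day, 25 April 2018).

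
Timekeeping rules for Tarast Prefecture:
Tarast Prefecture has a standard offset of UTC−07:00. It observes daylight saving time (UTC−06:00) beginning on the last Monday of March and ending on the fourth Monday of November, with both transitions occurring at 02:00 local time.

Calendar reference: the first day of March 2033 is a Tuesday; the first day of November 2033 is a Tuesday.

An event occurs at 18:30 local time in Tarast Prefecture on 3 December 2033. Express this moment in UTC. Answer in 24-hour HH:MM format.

01:30

1 March 2033 is a Tuesday, so Mondays fall on 7, 14, 21, 28; the last is March 28.
1 November 2033 is a Tuesday, so the first Monday is November 7 and the fourth is November 28.
3 December 2033 does not fall between 28 March and 28 November, so daylight saving is not in effect and Tarast Prefecture is at UTC−07:00.
18:30 local + 7h = 01:30 UTC (rolling into the next day, 4 December 2033).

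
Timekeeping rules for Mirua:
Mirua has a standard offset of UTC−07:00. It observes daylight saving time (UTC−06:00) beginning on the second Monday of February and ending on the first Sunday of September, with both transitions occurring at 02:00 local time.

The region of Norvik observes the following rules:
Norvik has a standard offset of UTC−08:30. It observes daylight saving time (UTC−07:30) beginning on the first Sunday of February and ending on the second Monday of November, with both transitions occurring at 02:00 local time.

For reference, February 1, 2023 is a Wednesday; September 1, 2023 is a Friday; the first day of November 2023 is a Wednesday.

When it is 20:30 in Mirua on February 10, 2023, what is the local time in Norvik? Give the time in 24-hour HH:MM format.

20:00

1 February 2023 is a Wednesday, so the first Monday is February 6 and the second is February 13.
1 September 2023 is a Friday, so the first Sunday is September 3.
February 10, 2023 is outside the daylight-saving period (13 February – 3 September), so Mirua is on standard time, UTC−07:00.
20:30 Mirua + 7h = 03:30 UTC (rolling into the next day, 11 February 2023).
1 February 2023 is a Wednesday, so the first Sunday is February 5.
1 November 2023 is a Wednesday, so the first Monday is November 6 and the second is November 13.
At the standard offset (UTC−08:30), 03:30 UTC − 8h30m = 19:00 Norvik standard time (rolling into the previous day, 10 February 2023).
The standard-time date in Norvik, February 10, 2023, falls between 5 February and 13 November, so daylight saving is in effect and Norvik is at UTC−07:30.
03:30 UTC − 7h30m = 20:00 Norvik (rolling into the previous day, 10 February 2023).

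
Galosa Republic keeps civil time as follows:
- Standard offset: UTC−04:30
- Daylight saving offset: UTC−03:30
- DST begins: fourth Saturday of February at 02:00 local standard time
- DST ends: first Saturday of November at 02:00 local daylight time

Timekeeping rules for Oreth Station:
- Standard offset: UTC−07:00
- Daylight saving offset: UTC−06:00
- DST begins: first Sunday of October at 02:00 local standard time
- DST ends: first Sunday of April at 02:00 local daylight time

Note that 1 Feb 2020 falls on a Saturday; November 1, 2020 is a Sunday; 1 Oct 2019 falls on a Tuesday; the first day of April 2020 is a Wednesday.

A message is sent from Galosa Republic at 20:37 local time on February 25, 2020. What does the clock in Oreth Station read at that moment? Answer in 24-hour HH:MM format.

1 February 2020 is a Saturday, so the first Saturday is February 1 and the fourth is February 22.
1 November 2020 is a Sunday, so the first Saturday is November 7.
Daylight saving runs 22 February – 7 November; February 25, 2020 is inside that window, so Galosa Republic is at UTC−03:30.
20:37 Galosa Republic + 3h30m = 00:07 UTC (rolling into the next day, 26 February 2020).
1 October 2019 is a Tuesday, so the first Sunday is October 6.
1 April 2020 is a Wednesday, so the first Sunday is April 5.
At the standard offset (UTC−07:00), 00:07 UTC − 7h = 17:07 Oreth Station standard time (rolling into the previous day, 25 February 2020).
The standard-time date in Oreth Station, February 25, 2020, falls between 6 October 2019 and 5 April 2020, so daylight saving is in effect and Oreth Station is at UTC−06:00.
00:07 UTC − 6h = 18:07 Oreth Station (rolling into the previous day, 25 February 2020).

18:07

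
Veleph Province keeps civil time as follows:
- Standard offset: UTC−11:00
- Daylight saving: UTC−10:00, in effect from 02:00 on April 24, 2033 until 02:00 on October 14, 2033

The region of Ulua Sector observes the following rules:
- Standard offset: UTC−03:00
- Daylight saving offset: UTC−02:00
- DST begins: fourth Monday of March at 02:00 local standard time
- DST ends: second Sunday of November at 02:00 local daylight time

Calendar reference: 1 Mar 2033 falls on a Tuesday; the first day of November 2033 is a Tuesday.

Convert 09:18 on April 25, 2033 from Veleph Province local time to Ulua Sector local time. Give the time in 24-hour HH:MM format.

17:18

Daylight saving runs 24 April – 14 October; April 25, 2033 is inside that window, so Veleph Province is at UTC−10:00.
09:18 Veleph Province + 10h = 19:18 UTC.
1 March 2033 is a Tuesday, so the first Monday is March 7 and the fourth is March 28.
1 November 2033 is a Tuesday, so the first Sunday is November 6 and the second is November 13.
At the standard offset (UTC−03:00), 19:18 UTC − 3h = 16:18 Ulua Sector standard time.
The standard-time date in Ulua Sector, April 25, 2033, lies within the daylight-saving period (28 March – 13 November), so Ulua Sector is on daylight time, UTC−02:00.
19:18 UTC − 2h = 17:18 Ulua Sector.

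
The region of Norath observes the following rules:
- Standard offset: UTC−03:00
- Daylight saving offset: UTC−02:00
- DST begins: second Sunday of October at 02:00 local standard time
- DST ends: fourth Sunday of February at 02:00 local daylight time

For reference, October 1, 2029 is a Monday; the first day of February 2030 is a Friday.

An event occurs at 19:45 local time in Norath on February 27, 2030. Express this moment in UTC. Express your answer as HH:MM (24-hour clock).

1 October 2029 is a Monday, so the first Sunday is October 7 and the second is October 14.
1 February 2030 is a Friday, so the first Sunday is February 3 and the fourth is February 24.
Daylight saving runs 14 October 2029 – 24 February 2030; February 27, 2030 is outside that window, so Norath is on standard time at UTC−03:00.
19:45 local + 3h = 22:45 UTC.

22:45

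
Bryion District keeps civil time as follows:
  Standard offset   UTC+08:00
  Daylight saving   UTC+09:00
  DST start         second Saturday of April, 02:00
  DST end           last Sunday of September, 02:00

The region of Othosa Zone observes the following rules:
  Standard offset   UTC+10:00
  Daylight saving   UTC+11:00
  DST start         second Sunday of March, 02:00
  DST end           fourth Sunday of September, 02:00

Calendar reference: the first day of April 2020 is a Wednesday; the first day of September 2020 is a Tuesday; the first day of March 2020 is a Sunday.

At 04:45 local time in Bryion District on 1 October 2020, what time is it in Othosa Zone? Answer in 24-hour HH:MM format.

06:45

1 April 2020 is a Wednesday, so the first Saturday is April 4 and the second is April 11.
1 September 2020 is a Tuesday, so Sundays fall on 6, 13, 20, 27; the last is September 27.
1 October 2020 does not fall between 11 April and 27 September, so daylight saving is not in effect and Bryion District is at UTC+08:00.
04:45 Bryion District − 8h = 20:45 UTC (rolling into the previous day, 30 September 2020).
1 March 2020 is a Sunday, so the first Sunday is March 1 and the second is March 8.
1 September 2020 is a Tuesday, so the first Sunday is September 6 and the fourth is September 27.
At the standard offset (UTC+10:00), 20:45 UTC + 10h = 06:45 Othosa Zone standard time (rolling into the next day, 1 October 2020).
The standard-time date in Othosa Zone, 1 October 2020, does not fall between 8 March and 27 September, so daylight saving is not in effect and Othosa Zone is at UTC+10:00.
20:45 UTC + 10h = 06:45 Othosa Zone (rolling into the next day, 1 October 2020).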